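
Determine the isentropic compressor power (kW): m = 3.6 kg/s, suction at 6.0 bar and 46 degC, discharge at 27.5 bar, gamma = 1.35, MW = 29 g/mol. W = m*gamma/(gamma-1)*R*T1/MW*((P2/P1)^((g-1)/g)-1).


Isentropic work: W = m*(gamma/(gamma-1))*(R*T1/MW)*((P2/P1)^((gamma-1)/gamma) - 1)
T1 = 46 + 273.15 = 319.15 K
Pressure ratio = 27.5 / 6.0 = 4.58333
Exponent = (1.35 - 1)/1.35 = 0.259259
(P2/P1)^exp - 1 = 4.58333^0.259259 - 1 = 0.483943
W = 3.6 * 1.35 / 0.35 * 8.314 * 319.15 / 29 * 0.483943 = 614.9

614.9 kW


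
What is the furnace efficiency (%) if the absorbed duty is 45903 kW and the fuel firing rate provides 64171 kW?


Furnace efficiency = Q_absorbed / Q_fuel * 100
= 45903 / 64171 * 100 = 71.53

71.53 %


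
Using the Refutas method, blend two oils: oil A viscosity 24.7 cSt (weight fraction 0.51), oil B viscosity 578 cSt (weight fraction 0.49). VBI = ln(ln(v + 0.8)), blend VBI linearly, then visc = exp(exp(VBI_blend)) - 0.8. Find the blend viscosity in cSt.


Refutas method: VBN_i = 14.534*ln(ln(visc_i + 0.8)) + 10.975, blended linearly by mass fraction; since VBN is linear in VBI_i = ln(ln(visc_i + 0.8)) and the fractions sum to 1, blend VBI directly: visc = exp(exp(VBI_blend)) - 0.8
VBI_1 = ln(ln(24.7 + 0.8)) = 1.17517
VBI_2 = ln(ln(578 + 0.8)) = 1.85018
VBI_blend = 0.51 * 1.17517 + 0.49 * 1.85018 = 1.50592
visc_blend = exp(exp(1.50592)) - 0.8 = 89.97

89.97 cSt


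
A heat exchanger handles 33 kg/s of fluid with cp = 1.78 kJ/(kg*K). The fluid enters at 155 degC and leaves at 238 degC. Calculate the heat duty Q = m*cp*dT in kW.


Q = m_dot * cp * delta_T
delta_T = 238 - 155 = 83 K
Q = 33 * 1.78 * 83
= 58.74 * 83
= 4875.42 kW

4875.42 kW


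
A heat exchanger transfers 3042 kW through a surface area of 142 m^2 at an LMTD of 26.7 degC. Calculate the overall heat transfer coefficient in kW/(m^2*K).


From Q = U*A*LMTD, U = Q / (A * LMTD)
U = 3042 / (142 * 26.7) = 3042 / 3791.4 = 0.8023

0.8023 kW/(m^2*K)


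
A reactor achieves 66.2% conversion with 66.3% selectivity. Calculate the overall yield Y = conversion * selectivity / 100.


Overall yield = conversion (%) * selectivity (%) / 100
Conversion = 66.2%, Selectivity = 66.3%
Y = 66.2 * 66.3 / 100
= 43.8906 %

43.8906 %


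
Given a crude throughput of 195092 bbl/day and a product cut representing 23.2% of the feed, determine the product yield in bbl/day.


Crude throughput = 195092 bbl/day
Fraction yield = 23.2%
yield = throughput * fraction / 100
yield = 195092 * 23.2 / 100 = 45261.344

45261.344 bbl/day


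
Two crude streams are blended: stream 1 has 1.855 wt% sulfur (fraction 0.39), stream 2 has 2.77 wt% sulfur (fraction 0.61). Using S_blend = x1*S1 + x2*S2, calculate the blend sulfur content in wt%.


Linear sulfur blending: S_blend = x1*S1 + x2*S2
Contribution 1: 0.39 * 1.855 = 0.72345 wt%
Contribution 2: 0.61 * 2.77 = 1.6897 wt%
S_blend = 0.72345 + 1.6897 = 2.41315

2.41315 wt%


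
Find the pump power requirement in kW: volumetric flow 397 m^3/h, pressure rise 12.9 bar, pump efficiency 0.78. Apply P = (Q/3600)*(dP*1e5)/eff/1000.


Q = 397 / 3600 = 0.110278 m^3/s
P = 0.110278 * (12.9 * 1e5) / 0.78 / 1000 = 182.4

182.4 kW


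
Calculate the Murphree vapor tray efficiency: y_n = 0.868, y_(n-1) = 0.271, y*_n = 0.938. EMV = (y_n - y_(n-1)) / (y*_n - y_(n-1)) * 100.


Murphree vapor efficiency: EMV = (y_n - y_(n-1)) / (y*_n - y_(n-1)) * 100
EMV = (0.868 - 0.271) / (0.938 - 0.271) * 100 = 0.597 / 0.667 * 100 = 89.51

89.51 %


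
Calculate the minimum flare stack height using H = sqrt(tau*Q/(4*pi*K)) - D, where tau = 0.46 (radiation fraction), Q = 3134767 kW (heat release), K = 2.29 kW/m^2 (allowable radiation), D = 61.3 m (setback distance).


tau*Q/(4*pi*K) = 0.46 * 3134767 / (4 * pi * 2.29) = 50109.2
sqrt(50109.2) = 223.851
H = 223.851 - 61.3 = 162.6

162.6 m


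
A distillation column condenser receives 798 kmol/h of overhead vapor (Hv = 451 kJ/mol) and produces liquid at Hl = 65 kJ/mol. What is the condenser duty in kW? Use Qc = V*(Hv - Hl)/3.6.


Qc = 798 * (451 - 65) / 3.6 = 798 * 386 / 3.6 = 85560

85560 kW


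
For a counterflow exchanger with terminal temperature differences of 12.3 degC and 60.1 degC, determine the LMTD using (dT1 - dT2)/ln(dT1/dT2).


LMTD = (dT1 - dT2) / ln(dT1/dT2)
= (12.3 - 60.1) / ln(12.3 / 60.1) = -47.8 / -1.58641 = 30.13

30.13 degC


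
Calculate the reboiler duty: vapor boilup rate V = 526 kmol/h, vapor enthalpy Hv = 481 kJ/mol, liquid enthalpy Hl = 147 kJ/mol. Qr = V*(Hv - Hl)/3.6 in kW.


Qr = 526 * (481 - 147) / 3.6 = 526 * 334 / 3.6 = 48800

48800 kW


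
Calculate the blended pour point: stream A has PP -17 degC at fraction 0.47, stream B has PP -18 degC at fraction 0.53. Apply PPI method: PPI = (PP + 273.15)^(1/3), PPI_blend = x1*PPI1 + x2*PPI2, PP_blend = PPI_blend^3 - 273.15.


PPI_1 = (-17 + 273.15)^(1/3) = 6.350844
PPI_2 = (-18 + 273.15)^(1/3) = 6.342569
PPI_blend = 0.47 * 6.350844 + 0.53 * 6.342569 = 6.346458
PP_blend = 6.346458^3 - 273.15 = 255.6196 - 273.15 = -17.53

-17.53 degC


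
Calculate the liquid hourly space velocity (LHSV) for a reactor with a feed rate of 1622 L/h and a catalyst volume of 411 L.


LHSV = volumetric feed rate / catalyst volume
= 1622 L/h / 411 L
= 3.946 h^-1

3.946 h^-1


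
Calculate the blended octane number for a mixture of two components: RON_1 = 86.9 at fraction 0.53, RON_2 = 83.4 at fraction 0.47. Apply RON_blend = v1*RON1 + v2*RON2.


Linear blending: RON_blend = sum(vi * RONi)
Contribution 1: 0.53 * 86.9 = 46.057
Contribution 2: 0.47 * 83.4 = 39.198
RON_blend = 46.057 + 39.198 = 85.255

85.255


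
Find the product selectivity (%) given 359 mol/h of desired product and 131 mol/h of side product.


Selectivity = desired / (desired + undesired) * 100
Total products = 359 + 131 = 490 mol/h
S = 359 / 490 * 100
= 0.7327 * 100
= 73.27 %

73.27 %


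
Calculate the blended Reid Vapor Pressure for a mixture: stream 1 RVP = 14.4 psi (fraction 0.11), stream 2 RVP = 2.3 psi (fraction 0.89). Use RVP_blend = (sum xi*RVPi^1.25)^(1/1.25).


Chevron index: RVP_blend = (sum xi*RVPi^1.25)^(1/1.25)
RVP^1.25 terms: 0.11 * 14.4^1.25 + 0.89 * 2.3^1.25 = 5.60651
RVP_blend = 5.60651^(1/1.25) = 3.971

3.971 psi


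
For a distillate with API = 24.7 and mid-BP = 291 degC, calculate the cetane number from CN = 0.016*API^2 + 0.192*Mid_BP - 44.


CN = 0.016 * 24.7^2 + 0.192 * 291 - 44
CN = 9.76144 + 55.872 - 44 = 21.63344

21.63344


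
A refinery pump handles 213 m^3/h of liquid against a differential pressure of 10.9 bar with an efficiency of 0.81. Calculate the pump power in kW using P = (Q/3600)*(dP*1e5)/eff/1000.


Q = 213 / 3600 = 0.0591667 m^3/s
P = 0.0591667 * (10.9 * 1e5) / 0.81 / 1000 = 79.62

79.62 kW


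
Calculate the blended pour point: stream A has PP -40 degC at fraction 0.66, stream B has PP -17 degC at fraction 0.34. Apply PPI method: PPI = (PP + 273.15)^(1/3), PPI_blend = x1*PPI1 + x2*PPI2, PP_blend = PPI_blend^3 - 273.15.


PPI_1 = (-40 + 273.15)^(1/3) = 6.15477
PPI_2 = (-17 + 273.15)^(1/3) = 6.350844
PPI_blend = 0.66 * 6.15477 + 0.34 * 6.350844 = 6.221435
PP_blend = 6.221435^3 - 273.15 = 240.8084 - 273.15 = -32.34

-32.34 degC


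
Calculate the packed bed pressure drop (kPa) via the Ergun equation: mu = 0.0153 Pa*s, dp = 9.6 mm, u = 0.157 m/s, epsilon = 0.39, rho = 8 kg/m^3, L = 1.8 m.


dp = 9.6 mm = 0.0096 m
Viscous term = 150*0.0153*0.157*(1-0.39)^2 / (0.0096^2*0.39^3) = 24524.8
Inertial term = 1.75*8*0.157^2*(1-0.39) / (0.0096*0.39^3) = 369.651
dP/L = 24524.8 + 369.651 = 24894.5 Pa/m
dP = 24894.5 * 1.8 / 1000 = 44.81 kPa

44.81 kPa


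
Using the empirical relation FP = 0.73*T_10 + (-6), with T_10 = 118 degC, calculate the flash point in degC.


FP = 0.73 * 118 + (-6) = 80.14

80.14 degC


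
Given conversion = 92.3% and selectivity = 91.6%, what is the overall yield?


Overall yield = conversion (%) * selectivity (%) / 100
Conversion = 92.3%, Selectivity = 91.6%
Y = 92.3 * 91.6 / 100
= 84.5468 %

84.5468 %


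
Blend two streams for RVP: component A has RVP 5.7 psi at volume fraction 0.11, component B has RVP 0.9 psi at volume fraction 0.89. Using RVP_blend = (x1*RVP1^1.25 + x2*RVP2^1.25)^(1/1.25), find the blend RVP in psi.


Chevron index: RVP_blend = (sum xi*RVPi^1.25)^(1/1.25)
RVP^1.25 terms: 0.11 * 5.7^1.25 + 0.89 * 0.9^1.25 = 1.74898
RVP_blend = 1.74898^(1/1.25) = 1.564

1.564 psi


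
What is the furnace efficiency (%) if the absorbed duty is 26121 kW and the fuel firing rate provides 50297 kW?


Furnace efficiency = Q_absorbed / Q_fuel * 100
= 26121 / 50297 * 100 = 51.93

51.93 %


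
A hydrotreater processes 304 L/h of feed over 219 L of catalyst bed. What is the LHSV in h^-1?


LHSV = volumetric feed rate / catalyst volume
= 304 L/h / 219 L
= 1.388 h^-1

1.388 h^-1


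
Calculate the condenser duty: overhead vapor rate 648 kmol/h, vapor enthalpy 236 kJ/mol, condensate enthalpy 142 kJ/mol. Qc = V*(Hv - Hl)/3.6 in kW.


Qc = 648 * (236 - 142) / 3.6 = 648 * 94 / 3.6 = 16920

16920 kW


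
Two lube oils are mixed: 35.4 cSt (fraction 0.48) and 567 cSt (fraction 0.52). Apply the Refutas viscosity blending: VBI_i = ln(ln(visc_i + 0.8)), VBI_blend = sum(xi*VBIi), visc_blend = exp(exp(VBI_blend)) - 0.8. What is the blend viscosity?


Refutas method: VBN_i = 14.534*ln(ln(visc_i + 0.8)) + 10.975, blended linearly by mass fraction; since VBN is linear in VBI_i = ln(ln(visc_i + 0.8)) and the fractions sum to 1, blend VBI directly: visc = exp(exp(VBI_blend)) - 0.8
VBI_1 = ln(ln(35.4 + 0.8)) = 1.27789
VBI_2 = ln(ln(567 + 0.8)) = 1.84716
VBI_blend = 0.48 * 1.27789 + 0.52 * 1.84716 = 1.57391
visc_blend = exp(exp(1.57391)) - 0.8 = 123.8

123.8 cSt


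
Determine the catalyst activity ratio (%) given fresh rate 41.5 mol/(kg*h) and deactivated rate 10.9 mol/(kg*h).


Activity (%) = (rate_used / rate_fresh) * 100
rate_used = 10.9, rate_fresh = 41.5
= (10.9 / 41.5) * 100
= 0.2627 * 100 = 26.27

26.27 %


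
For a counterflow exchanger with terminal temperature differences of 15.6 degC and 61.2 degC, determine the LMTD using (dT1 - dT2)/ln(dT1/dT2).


LMTD = (dT1 - dT2) / ln(dT1/dT2)
= (15.6 - 61.2) / ln(15.6 / 61.2) = -45.6 / -1.36688 = 33.36

33.36 degC


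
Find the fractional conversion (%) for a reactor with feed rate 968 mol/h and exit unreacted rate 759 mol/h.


X = (F_in - F_out) / F_in * 100
Moles reacted = 968 - 759 = 209
X = 209 / 968 * 100
= 0.2159 * 100
= 21.59 %

21.59 %


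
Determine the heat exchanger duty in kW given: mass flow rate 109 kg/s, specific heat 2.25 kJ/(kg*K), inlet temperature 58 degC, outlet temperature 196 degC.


Q = m_dot * cp * delta_T
delta_T = 196 - 58 = 138 K
Q = 109 * 2.25 * 138
= 245.25 * 138
= 33844.5 kW

33844.5 kW


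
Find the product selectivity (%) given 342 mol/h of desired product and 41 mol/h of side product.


Selectivity = desired / (desired + undesired) * 100
Total products = 342 + 41 = 383 mol/h
S = 342 / 383 * 100
= 0.8930 * 100
= 89.30 %

89.30 %


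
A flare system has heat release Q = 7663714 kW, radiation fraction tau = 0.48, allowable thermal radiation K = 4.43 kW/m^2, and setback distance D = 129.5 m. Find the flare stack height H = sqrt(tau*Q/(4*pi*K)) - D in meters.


tau*Q/(4*pi*K) = 0.48 * 7663714 / (4 * pi * 4.43) = 66079.5
sqrt(66079.5) = 257.059
H = 257.059 - 129.5 = 127.6

127.6 m


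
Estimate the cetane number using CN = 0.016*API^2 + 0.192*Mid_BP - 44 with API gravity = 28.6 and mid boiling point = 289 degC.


CN = 0.016 * 28.6^2 + 0.192 * 289 - 44
CN = 13.08736 + 55.488 - 44 = 24.57536

24.57536


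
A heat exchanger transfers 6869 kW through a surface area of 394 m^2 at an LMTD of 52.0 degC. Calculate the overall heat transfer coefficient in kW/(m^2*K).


From Q = U*A*LMTD, U = Q / (A * LMTD)
U = 6869 / (394 * 52.0) = 6869 / 20488 = 0.3353

0.3353 kW/(m^2*K)


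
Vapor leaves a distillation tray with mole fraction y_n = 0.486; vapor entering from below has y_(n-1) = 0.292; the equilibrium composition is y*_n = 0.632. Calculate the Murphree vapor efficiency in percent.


Murphree vapor efficiency: EMV = (y_n - y_(n-1)) / (y*_n - y_(n-1)) * 100
EMV = (0.486 - 0.292) / (0.632 - 0.292) * 100 = 0.194 / 0.34 * 100 = 57.06

57.06 %


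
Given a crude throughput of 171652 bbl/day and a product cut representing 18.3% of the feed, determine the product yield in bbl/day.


Crude throughput = 171652 bbl/day
Fraction yield = 18.3%
yield = throughput * fraction / 100
yield = 171652 * 18.3 / 100 = 31412.316

31412.316 bbl/day


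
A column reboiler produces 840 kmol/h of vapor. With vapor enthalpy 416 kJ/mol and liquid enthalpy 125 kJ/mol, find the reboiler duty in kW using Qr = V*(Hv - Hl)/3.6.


Qr = 840 * (416 - 125) / 3.6 = 840 * 291 / 3.6 = 67900

67900 kW


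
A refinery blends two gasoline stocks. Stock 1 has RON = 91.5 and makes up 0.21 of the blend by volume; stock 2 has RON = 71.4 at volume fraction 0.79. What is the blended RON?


Linear blending: RON_blend = sum(vi * RONi)
Contribution 1: 0.21 * 91.5 = 19.215
Contribution 2: 0.79 * 71.4 = 56.406
RON_blend = 19.215 + 56.406 = 75.621

75.621


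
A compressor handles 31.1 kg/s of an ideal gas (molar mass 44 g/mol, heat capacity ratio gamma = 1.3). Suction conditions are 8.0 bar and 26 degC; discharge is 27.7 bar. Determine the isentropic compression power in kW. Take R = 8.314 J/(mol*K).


Isentropic work: W = m*(gamma/(gamma-1))*(R*T1/MW)*((P2/P1)^((gamma-1)/gamma) - 1)
T1 = 26 + 273.15 = 299.15 K
Pressure ratio = 27.7 / 8.0 = 3.4625
Exponent = (1.3 - 1)/1.3 = 0.230769
(P2/P1)^exp - 1 = 3.4625^0.230769 - 1 = 0.331909
W = 31.1 * 1.3 / 0.3 * 8.314 * 299.15 / 44 * 0.331909 = 2528

2528 kW


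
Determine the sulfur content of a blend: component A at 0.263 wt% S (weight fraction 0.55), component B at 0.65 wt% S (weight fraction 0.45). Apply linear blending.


Linear sulfur blending: S_blend = x1*S1 + x2*S2
Contribution 1: 0.55 * 0.263 = 0.14465 wt%
Contribution 2: 0.45 * 0.65 = 0.2925 wt%
S_blend = 0.14465 + 0.2925 = 0.43715

0.43715 wt%


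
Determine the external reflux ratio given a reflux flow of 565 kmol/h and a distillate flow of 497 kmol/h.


Reflux ratio definition: R = L / D (liquid returned / distillate withdrawn)
L = 565 kmol/h, D = 497 kmol/h
R = 565 / 497 = 1.137

1.137


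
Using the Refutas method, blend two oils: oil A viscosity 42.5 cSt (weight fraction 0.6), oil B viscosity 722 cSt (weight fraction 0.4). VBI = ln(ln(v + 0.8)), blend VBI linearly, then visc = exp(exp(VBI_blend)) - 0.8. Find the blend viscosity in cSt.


Refutas method: VBN_i = 14.534*ln(ln(visc_i + 0.8)) + 10.975, blended linearly by mass fraction; since VBN is linear in VBI_i = ln(ln(visc_i + 0.8)) and the fractions sum to 1, blend VBI directly: visc = exp(exp(VBI_blend)) - 0.8
VBI_1 = ln(ln(42.5 + 0.8)) = 1.32658
VBI_2 = ln(ln(722 + 0.8)) = 1.88451
VBI_blend = 0.6 * 1.32658 + 0.4 * 1.88451 = 1.54975
visc_blend = exp(exp(1.54975)) - 0.8 = 110.3

110.3 cSt


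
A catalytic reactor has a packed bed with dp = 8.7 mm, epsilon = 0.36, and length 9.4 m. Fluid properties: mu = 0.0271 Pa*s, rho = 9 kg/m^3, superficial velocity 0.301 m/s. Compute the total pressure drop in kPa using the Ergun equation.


dp = 8.7 mm = 0.0087 m
Viscous term = 150*0.0271*0.301*(1-0.36)^2 / (0.0087^2*0.36^3) = 141919
Inertial term = 1.75*9*0.301^2*(1-0.36) / (0.0087*0.36^3) = 2249.92
dP/L = 141919 + 2249.92 = 144169 Pa/m
dP = 144169 * 9.4 / 1000 = 1355 kPa

1355 kPa


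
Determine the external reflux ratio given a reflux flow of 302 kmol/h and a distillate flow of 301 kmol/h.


Reflux ratio definition: R = L / D (liquid returned / distillate withdrawn)
L = 302 kmol/h, D = 301 kmol/h
R = 302 / 301 = 1.003

1.003


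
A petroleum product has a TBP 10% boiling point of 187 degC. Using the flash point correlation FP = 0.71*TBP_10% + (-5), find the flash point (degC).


FP = 0.71 * 187 + (-5) = 127.77

127.77 degC


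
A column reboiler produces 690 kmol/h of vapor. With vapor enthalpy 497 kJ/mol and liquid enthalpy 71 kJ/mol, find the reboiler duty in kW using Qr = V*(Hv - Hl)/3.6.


Qr = 690 * (497 - 71) / 3.6 = 690 * 426 / 3.6 = 81650

81650 kW


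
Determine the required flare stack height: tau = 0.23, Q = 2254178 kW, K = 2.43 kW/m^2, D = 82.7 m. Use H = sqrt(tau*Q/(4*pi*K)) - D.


tau*Q/(4*pi*K) = 0.23 * 2254178 / (4 * pi * 2.43) = 16978.5
sqrt(16978.5) = 130.302
H = 130.302 - 82.7 = 47.60

47.60 m


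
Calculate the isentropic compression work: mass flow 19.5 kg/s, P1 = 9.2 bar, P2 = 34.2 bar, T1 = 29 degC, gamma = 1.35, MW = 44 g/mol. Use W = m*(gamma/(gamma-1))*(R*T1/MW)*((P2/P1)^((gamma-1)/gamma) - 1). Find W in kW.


Isentropic work: W = m*(gamma/(gamma-1))*(R*T1/MW)*((P2/P1)^((gamma-1)/gamma) - 1)
T1 = 29 + 273.15 = 302.15 K
Pressure ratio = 34.2 / 9.2 = 3.71739
Exponent = (1.35 - 1)/1.35 = 0.259259
(P2/P1)^exp - 1 = 3.71739^0.259259 - 1 = 0.405528
W = 19.5 * 1.35 / 0.35 * 8.314 * 302.15 / 44 * 0.405528 = 1741

1741 kW


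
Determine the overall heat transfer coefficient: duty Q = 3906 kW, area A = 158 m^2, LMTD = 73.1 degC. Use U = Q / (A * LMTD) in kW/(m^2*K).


From Q = U*A*LMTD, U = Q / (A * LMTD)
U = 3906 / (158 * 73.1) = 3906 / 11549.8 = 0.3382

0.3382 kW/(m^2*K)


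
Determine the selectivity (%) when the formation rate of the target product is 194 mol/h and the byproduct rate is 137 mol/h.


Selectivity = desired / (desired + undesired) * 100
Total products = 194 + 137 = 331 mol/h
S = 194 / 331 * 100
= 0.5861 * 100
= 58.61 %

58.61 %


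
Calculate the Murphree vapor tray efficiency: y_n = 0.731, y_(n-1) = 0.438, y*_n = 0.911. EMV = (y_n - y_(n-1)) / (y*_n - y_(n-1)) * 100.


Murphree vapor efficiency: EMV = (y_n - y_(n-1)) / (y*_n - y_(n-1)) * 100
EMV = (0.731 - 0.438) / (0.911 - 0.438) * 100 = 0.293 / 0.473 * 100 = 61.95

61.95 %


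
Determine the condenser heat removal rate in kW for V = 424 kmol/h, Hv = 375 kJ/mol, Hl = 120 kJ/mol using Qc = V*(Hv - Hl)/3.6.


Qc = 424 * (375 - 120) / 3.6 = 424 * 255 / 3.6 = 30030

30030 kW


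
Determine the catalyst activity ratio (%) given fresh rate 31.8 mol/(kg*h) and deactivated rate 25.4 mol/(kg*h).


Activity (%) = (rate_used / rate_fresh) * 100
rate_used = 25.4, rate_fresh = 31.8
= (25.4 / 31.8) * 100
= 0.7987 * 100 = 79.87

79.87 %


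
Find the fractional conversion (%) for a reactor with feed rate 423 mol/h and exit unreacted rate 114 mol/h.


X = (F_in - F_out) / F_in * 100
Moles reacted = 423 - 114 = 309
X = 309 / 423 * 100
= 0.7305 * 100
= 73.05 %

73.05 %


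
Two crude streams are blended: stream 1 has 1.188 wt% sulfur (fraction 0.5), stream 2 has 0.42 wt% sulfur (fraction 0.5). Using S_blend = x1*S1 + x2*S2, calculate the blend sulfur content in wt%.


Linear sulfur blending: S_blend = x1*S1 + x2*S2
Contribution 1: 0.5 * 1.188 = 0.594 wt%
Contribution 2: 0.5 * 0.42 = 0.21 wt%
S_blend = 0.594 + 0.21 = 0.804

0.804 wt%


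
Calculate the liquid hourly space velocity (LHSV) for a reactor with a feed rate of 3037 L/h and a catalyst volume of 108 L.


LHSV = volumetric feed rate / catalyst volume
= 3037 L/h / 108 L
= 28.12 h^-1

28.12 h^-1


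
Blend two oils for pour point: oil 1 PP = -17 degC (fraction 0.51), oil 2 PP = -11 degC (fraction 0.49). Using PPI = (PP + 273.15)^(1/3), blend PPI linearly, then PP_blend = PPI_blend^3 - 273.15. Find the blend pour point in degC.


PPI_1 = (-17 + 273.15)^(1/3) = 6.350844
PPI_2 = (-11 + 273.15)^(1/3) = 6.400049
PPI_blend = 0.51 * 6.350844 + 0.49 * 6.400049 = 6.374954
PP_blend = 6.374954^3 - 273.15 = 259.0784 - 273.15 = -14.07

-14.07 degC


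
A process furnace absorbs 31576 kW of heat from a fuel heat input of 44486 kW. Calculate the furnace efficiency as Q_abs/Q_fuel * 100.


Furnace efficiency = Q_absorbed / Q_fuel * 100
= 31576 / 44486 * 100 = 70.98

70.98 %


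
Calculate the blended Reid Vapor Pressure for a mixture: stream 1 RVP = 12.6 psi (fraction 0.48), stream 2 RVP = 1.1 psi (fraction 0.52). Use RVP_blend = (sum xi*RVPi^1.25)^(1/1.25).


Chevron index: RVP_blend = (sum xi*RVPi^1.25)^(1/1.25)
RVP^1.25 terms: 0.48 * 12.6^1.25 + 0.52 * 1.1^1.25 = 11.9805
RVP_blend = 11.9805^(1/1.25) = 7.291

7.291 psi


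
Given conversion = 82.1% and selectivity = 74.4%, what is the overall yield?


Overall yield = conversion (%) * selectivity (%) / 100
Conversion = 82.1%, Selectivity = 74.4%
Y = 82.1 * 74.4 / 100
= 61.0824 %

61.0824 %


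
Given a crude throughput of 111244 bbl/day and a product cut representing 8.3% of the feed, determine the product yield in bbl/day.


Crude throughput = 111244 bbl/day
Fraction yield = 8.3%
yield = throughput * fraction / 100
yield = 111244 * 8.3 / 100 = 9233.252

9233.252 bbl/day


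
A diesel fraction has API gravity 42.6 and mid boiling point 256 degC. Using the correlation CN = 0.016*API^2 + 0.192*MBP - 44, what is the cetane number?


CN = 0.016 * 42.6^2 + 0.192 * 256 - 44
CN = 29.03616 + 49.152 - 44 = 34.18816

34.18816


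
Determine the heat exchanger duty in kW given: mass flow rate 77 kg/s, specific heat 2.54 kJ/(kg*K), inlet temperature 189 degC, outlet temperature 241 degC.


Q = m_dot * cp * delta_T
delta_T = 241 - 189 = 52 K
Q = 77 * 2.54 * 52
= 195.58 * 52
= 10170.16 kW

10170.16 kW


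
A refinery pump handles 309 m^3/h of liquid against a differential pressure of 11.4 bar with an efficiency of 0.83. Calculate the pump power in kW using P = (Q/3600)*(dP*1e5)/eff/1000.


Q = 309 / 3600 = 0.0858333 m^3/s
P = 0.0858333 * (11.4 * 1e5) / 0.83 / 1000 = 117.9

117.9 kW


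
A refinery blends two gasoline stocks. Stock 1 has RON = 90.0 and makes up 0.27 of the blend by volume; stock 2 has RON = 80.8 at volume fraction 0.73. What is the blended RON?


Linear blending: RON_blend = sum(vi * RONi)
Contribution 1: 0.27 * 90.0 = 24.3
Contribution 2: 0.73 * 80.8 = 58.984
RON_blend = 24.3 + 58.984 = 83.284

83.284


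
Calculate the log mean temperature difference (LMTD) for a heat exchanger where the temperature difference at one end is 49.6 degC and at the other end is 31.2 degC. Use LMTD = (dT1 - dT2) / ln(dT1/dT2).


LMTD = (dT1 - dT2) / ln(dT1/dT2)
= (49.6 - 31.2) / ln(49.6 / 31.2) = 18.4 / 0.463573 = 39.69

39.69 degC


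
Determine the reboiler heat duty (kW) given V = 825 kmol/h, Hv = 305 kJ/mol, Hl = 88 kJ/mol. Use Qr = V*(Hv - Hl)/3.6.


Qr = 825 * (305 - 88) / 3.6 = 825 * 217 / 3.6 = 49730

49730 kW


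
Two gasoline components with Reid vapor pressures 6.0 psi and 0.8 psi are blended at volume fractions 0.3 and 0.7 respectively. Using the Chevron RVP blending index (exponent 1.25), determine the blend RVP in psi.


Chevron index: RVP_blend = (sum xi*RVPi^1.25)^(1/1.25)
RVP^1.25 terms: 0.3 * 6.0^1.25 + 0.7 * 0.8^1.25 = 3.34677
RVP_blend = 3.34677^(1/1.25) = 2.628

2.628 psi


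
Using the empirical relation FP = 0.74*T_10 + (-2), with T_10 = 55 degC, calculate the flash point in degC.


FP = 0.74 * 55 + (-2) = 38.7

38.7 degC


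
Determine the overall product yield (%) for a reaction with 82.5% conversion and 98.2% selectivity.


Overall yield = conversion (%) * selectivity (%) / 100
Conversion = 82.5%, Selectivity = 98.2%
Y = 82.5 * 98.2 / 100
= 81.015 %

81.015 %


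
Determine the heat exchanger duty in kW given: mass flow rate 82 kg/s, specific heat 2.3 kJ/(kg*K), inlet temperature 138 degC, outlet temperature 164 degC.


Q = m_dot * cp * delta_T
delta_T = 164 - 138 = 26 K
Q = 82 * 2.3 * 26
= 188.6 * 26
= 4903.6 kW

4903.6 kW


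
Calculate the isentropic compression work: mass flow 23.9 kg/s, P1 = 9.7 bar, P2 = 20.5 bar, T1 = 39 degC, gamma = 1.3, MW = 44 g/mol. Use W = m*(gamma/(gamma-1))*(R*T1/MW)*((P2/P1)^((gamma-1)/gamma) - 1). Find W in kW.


Isentropic work: W = m*(gamma/(gamma-1))*(R*T1/MW)*((P2/P1)^((gamma-1)/gamma) - 1)
T1 = 39 + 273.15 = 312.15 K
Pressure ratio = 20.5 / 9.7 = 2.1134
Exponent = (1.3 - 1)/1.3 = 0.230769
(P2/P1)^exp - 1 = 2.1134^0.230769 - 1 = 0.18849
W = 23.9 * 1.3 / 0.3 * 8.314 * 312.15 / 44 * 0.18849 = 1151

1151 kW


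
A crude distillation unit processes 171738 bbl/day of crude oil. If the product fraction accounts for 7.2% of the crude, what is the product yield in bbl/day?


Crude throughput = 171738 bbl/day
Fraction yield = 7.2%
yield = throughput * fraction / 100
yield = 171738 * 7.2 / 100 = 12365.136

12365.136 bbl/day


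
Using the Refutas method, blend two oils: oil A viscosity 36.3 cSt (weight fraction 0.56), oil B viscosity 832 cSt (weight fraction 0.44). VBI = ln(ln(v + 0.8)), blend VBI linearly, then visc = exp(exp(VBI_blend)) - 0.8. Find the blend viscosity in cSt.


Refutas method: VBN_i = 14.534*ln(ln(visc_i + 0.8)) + 10.975, blended linearly by mass fraction; since VBN is linear in VBI_i = ln(ln(visc_i + 0.8)) and the fractions sum to 1, blend VBI directly: visc = exp(exp(VBI_blend)) - 0.8
VBI_1 = ln(ln(36.3 + 0.8)) = 1.28471
VBI_2 = ln(ln(832 + 0.8)) = 1.9058
VBI_blend = 0.56 * 1.28471 + 0.44 * 1.9058 = 1.55799
visc_blend = exp(exp(1.55799)) - 0.8 = 114.7

114.7 cSt


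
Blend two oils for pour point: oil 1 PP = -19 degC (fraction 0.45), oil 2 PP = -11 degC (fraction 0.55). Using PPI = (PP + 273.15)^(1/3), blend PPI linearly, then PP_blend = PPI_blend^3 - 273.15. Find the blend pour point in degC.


PPI_1 = (-19 + 273.15)^(1/3) = 6.334272
PPI_2 = (-11 + 273.15)^(1/3) = 6.400049
PPI_blend = 0.45 * 6.334272 + 0.55 * 6.400049 = 6.370449
PP_blend = 6.370449^3 - 273.15 = 258.5295 - 273.15 = -14.62

-14.62 degC


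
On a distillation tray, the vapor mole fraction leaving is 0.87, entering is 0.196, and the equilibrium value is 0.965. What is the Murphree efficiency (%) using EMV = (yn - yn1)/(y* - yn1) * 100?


Murphree vapor efficiency: EMV = (y_n - y_(n-1)) / (y*_n - y_(n-1)) * 100
EMV = (0.87 - 0.196) / (0.965 - 0.196) * 100 = 0.674 / 0.769 * 100 = 87.65

87.65 %


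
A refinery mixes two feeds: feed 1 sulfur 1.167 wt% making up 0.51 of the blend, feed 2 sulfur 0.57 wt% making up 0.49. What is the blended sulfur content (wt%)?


Linear sulfur blending: S_blend = x1*S1 + x2*S2
Contribution 1: 0.51 * 1.167 = 0.59517 wt%
Contribution 2: 0.49 * 0.57 = 0.2793 wt%
S_blend = 0.59517 + 0.2793 = 0.87447

0.87447 wt%


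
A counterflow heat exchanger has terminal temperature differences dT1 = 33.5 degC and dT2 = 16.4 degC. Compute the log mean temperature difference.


LMTD = (dT1 - dT2) / ln(dT1/dT2)
= (33.5 - 16.4) / ln(33.5 / 16.4) = 17.1 / 0.714264 = 23.94

23.94 degC


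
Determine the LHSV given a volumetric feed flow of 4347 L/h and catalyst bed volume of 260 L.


LHSV = volumetric feed rate / catalyst volume
= 4347 L/h / 260 L
= 16.72 h^-1

16.72 h^-1


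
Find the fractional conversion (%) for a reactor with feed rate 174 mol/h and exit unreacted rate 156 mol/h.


X = (F_in - F_out) / F_in * 100
Moles reacted = 174 - 156 = 18
X = 18 / 174 * 100
= 0.1034 * 100
= 10.34 %

10.34 %


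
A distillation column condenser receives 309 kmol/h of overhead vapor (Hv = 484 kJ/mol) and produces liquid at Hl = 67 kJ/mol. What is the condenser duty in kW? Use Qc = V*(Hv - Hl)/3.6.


Qc = 309 * (484 - 67) / 3.6 = 309 * 417 / 3.6 = 35790

35790 kW


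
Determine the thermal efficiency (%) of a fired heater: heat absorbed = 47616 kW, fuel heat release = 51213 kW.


Furnace efficiency = Q_absorbed / Q_fuel * 100
= 47616 / 51213 * 100 = 92.98

92.98 %


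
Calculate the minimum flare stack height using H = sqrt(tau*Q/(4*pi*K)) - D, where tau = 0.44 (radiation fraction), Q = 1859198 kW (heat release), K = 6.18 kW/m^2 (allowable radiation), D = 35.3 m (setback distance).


tau*Q/(4*pi*K) = 0.44 * 1859198 / (4 * pi * 6.18) = 10533.7
sqrt(10533.7) = 102.634
H = 102.634 - 35.3 = 67.33

67.33 m


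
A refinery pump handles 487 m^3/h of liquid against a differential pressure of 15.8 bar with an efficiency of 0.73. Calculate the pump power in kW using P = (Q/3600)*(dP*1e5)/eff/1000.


Q = 487 / 3600 = 0.135278 m^3/s
P = 0.135278 * (15.8 * 1e5) / 0.73 / 1000 = 292.8

292.8 kW


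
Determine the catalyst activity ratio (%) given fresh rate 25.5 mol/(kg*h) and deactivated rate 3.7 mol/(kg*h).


Activity (%) = (rate_used / rate_fresh) * 100
rate_used = 3.7, rate_fresh = 25.5
= (3.7 / 25.5) * 100
= 0.1451 * 100 = 14.51

14.51 %


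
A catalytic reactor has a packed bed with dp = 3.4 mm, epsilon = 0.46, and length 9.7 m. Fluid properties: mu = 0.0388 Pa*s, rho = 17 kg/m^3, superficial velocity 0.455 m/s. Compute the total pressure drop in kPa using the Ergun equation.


dp = 3.4 mm = 0.0034 m
Viscous term = 150*0.0388*0.455*(1-0.46)^2 / (0.0034^2*0.46^3) = 686263
Inertial term = 1.75*17*0.455^2*(1-0.46) / (0.0034*0.46^3) = 10049.7
dP/L = 686263 + 10049.7 = 696313 Pa/m
dP = 696313 * 9.7 / 1000 = 6754 kPa

6754 kPa


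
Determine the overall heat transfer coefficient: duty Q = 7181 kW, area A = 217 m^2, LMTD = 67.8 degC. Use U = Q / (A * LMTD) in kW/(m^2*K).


From Q = U*A*LMTD, U = Q / (A * LMTD)
U = 7181 / (217 * 67.8) = 7181 / 14712.6 = 0.4881

0.4881 kW/(m^2*K)


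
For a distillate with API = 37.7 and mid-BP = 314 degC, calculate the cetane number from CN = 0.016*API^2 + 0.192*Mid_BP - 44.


CN = 0.016 * 37.7^2 + 0.192 * 314 - 44
CN = 22.74064 + 60.288 - 44 = 39.02864

39.02864


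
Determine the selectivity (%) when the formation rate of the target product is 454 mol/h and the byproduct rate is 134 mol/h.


Selectivity = desired / (desired + undesired) * 100
Total products = 454 + 134 = 588 mol/h
S = 454 / 588 * 100
= 0.7721 * 100
= 77.21 %

77.21 %


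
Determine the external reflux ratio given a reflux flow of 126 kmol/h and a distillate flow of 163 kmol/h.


Reflux ratio definition: R = L / D (liquid returned / distillate withdrawn)
L = 126 kmol/h, D = 163 kmol/h
R = 126 / 163 = 0.7730

0.7730


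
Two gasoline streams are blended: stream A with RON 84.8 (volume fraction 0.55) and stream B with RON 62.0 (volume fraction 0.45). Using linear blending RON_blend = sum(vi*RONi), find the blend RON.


Linear blending: RON_blend = sum(vi * RONi)
Contribution 1: 0.55 * 84.8 = 46.64
Contribution 2: 0.45 * 62.0 = 27.9
RON_blend = 46.64 + 27.9 = 74.54

74.54


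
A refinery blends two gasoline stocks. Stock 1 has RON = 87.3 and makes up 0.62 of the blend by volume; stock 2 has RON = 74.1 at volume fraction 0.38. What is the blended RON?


Linear blending: RON_blend = sum(vi * RONi)
Contribution 1: 0.62 * 87.3 = 54.126
Contribution 2: 0.38 * 74.1 = 28.158
RON_blend = 54.126 + 28.158 = 82.284

82.284


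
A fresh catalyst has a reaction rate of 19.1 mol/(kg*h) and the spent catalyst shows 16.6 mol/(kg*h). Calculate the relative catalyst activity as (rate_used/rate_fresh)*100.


Activity (%) = (rate_used / rate_fresh) * 100
rate_used = 16.6, rate_fresh = 19.1
= (16.6 / 19.1) * 100
= 0.8691 * 100 = 86.91

86.91 %


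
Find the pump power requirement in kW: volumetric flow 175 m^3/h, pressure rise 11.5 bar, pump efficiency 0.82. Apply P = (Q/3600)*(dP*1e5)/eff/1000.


Q = 175 / 3600 = 0.0486111 m^3/s
P = 0.0486111 * (11.5 * 1e5) / 0.82 / 1000 = 68.17

68.17 kW


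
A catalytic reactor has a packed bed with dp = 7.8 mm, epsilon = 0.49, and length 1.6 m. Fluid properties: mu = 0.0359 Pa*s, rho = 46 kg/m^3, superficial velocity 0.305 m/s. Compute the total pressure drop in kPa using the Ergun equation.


dp = 7.8 mm = 0.0078 m
Viscous term = 150*0.0359*0.305*(1-0.49)^2 / (0.0078^2*0.49^3) = 59682.7
Inertial term = 1.75*46*0.305^2*(1-0.49) / (0.0078*0.49^3) = 4161.82
dP/L = 59682.7 + 4161.82 = 63844.5 Pa/m
dP = 63844.5 * 1.6 / 1000 = 102.2 kPa

102.2 kPa


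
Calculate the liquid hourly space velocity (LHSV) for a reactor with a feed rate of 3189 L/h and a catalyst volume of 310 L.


LHSV = volumetric feed rate / catalyst volume
= 3189 L/h / 310 L
= 10.29 h^-1

10.29 h^-1


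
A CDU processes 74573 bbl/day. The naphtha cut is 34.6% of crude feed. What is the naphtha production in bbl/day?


Crude throughput = 74573 bbl/day
Fraction yield = 34.6%
yield = throughput * fraction / 100
yield = 74573 * 34.6 / 100 = 25802.258

25802.258 bbl/day


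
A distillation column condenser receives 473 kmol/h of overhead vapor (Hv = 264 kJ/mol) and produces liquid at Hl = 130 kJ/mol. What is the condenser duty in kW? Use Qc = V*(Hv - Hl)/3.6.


Qc = 473 * (264 - 130) / 3.6 = 473 * 134 / 3.6 = 17610

17610 kW


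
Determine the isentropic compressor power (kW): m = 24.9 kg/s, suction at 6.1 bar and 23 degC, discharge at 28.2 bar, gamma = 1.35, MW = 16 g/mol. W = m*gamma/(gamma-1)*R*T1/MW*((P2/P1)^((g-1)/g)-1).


Isentropic work: W = m*(gamma/(gamma-1))*(R*T1/MW)*((P2/P1)^((gamma-1)/gamma) - 1)
T1 = 23 + 273.15 = 296.15 K
Pressure ratio = 28.2 / 6.1 = 4.62295
Exponent = (1.35 - 1)/1.35 = 0.259259
(P2/P1)^exp - 1 = 4.62295^0.259259 - 1 = 0.487258
W = 24.9 * 1.35 / 0.35 * 8.314 * 296.15 / 16 * 0.487258 = 7202

7202 kW


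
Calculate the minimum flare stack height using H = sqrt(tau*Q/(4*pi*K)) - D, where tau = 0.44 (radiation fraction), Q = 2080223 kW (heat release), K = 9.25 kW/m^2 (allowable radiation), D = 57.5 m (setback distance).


tau*Q/(4*pi*K) = 0.44 * 2080223 / (4 * pi * 9.25) = 7874.28
sqrt(7874.28) = 88.7371
H = 88.7371 - 57.5 = 31.24

31.24 m


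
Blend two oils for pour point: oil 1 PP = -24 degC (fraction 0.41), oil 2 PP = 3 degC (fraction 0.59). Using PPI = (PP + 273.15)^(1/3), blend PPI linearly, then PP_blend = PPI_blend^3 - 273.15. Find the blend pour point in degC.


PPI_1 = (-24 + 273.15)^(1/3) = 6.292458
PPI_2 = (3 + 273.15)^(1/3) = 6.512009
PPI_blend = 0.41 * 6.292458 + 0.59 * 6.512009 = 6.421993
PP_blend = 6.421993^3 - 273.15 = 264.8558 - 273.15 = -8.29

-8.29 degC


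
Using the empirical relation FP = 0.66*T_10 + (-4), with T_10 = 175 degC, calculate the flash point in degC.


FP = 0.66 * 175 + (-4) = 111.5

111.5 degC


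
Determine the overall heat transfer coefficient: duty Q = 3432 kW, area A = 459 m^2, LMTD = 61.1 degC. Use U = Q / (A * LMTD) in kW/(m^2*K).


From Q = U*A*LMTD, U = Q / (A * LMTD)
U = 3432 / (459 * 61.1) = 3432 / 28044.9 = 0.1224

0.1224 kW/(m^2*K)


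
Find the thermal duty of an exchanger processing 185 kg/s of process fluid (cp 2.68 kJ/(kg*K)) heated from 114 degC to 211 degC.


Q = m_dot * cp * delta_T
delta_T = 211 - 114 = 97 K
Q = 185 * 2.68 * 97
= 495.8 * 97
= 48092.6 kW

48092.6 kW


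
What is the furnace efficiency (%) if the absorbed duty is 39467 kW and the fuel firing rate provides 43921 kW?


Furnace efficiency = Q_absorbed / Q_fuel * 100
= 39467 / 43921 * 100 = 89.86

89.86 %


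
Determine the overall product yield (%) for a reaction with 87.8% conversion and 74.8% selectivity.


Overall yield = conversion (%) * selectivity (%) / 100
Conversion = 87.8%, Selectivity = 74.8%
Y = 87.8 * 74.8 / 100
= 65.6744 %

65.6744 %


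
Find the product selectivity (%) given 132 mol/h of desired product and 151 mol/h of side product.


Selectivity = desired / (desired + undesired) * 100
Total products = 132 + 151 = 283 mol/h
S = 132 / 283 * 100
= 0.4664 * 100
= 46.64 %

46.64 %


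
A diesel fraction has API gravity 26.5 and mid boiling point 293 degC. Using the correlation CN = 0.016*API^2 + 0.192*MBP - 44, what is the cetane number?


CN = 0.016 * 26.5^2 + 0.192 * 293 - 44
CN = 11.236 + 56.256 - 44 = 23.492

23.492


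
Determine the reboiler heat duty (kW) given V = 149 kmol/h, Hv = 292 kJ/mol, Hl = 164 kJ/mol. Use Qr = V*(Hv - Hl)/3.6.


Qr = 149 * (292 - 164) / 3.6 = 149 * 128 / 3.6 = 5298

5298 kW


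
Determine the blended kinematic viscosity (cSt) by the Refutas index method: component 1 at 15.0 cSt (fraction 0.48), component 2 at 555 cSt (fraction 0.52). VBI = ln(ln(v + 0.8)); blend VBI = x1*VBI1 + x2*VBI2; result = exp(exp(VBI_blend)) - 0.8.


Refutas method: VBN_i = 14.534*ln(ln(visc_i + 0.8)) + 10.975, blended linearly by mass fraction; since VBN is linear in VBI_i = ln(ln(visc_i + 0.8)) and the fractions sum to 1, blend VBI directly: visc = exp(exp(VBI_blend)) - 0.8
VBI_1 = ln(ln(15.0 + 0.8)) = 1.01523
VBI_2 = ln(ln(555 + 0.8)) = 1.84378
VBI_blend = 0.48 * 1.01523 + 0.52 * 1.84378 = 1.44608
visc_blend = exp(exp(1.44608)) - 0.8 = 69.06

69.06 cSt


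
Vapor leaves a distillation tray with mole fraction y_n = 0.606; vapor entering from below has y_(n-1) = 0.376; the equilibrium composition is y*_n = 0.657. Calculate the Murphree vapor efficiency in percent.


Murphree vapor efficiency: EMV = (y_n - y_(n-1)) / (y*_n - y_(n-1)) * 100
EMV = (0.606 - 0.376) / (0.657 - 0.376) * 100 = 0.23 / 0.281 * 100 = 81.85

81.85 %


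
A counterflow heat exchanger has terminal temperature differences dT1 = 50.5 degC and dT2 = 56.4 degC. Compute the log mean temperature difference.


LMTD = (dT1 - dT2) / ln(dT1/dT2)
= (50.5 - 56.4) / ln(50.5 / 56.4) = -5.9 / -0.110496 = 53.40

53.40 degC


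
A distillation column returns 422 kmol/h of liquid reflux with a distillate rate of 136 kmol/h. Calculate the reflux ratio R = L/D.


Reflux ratio definition: R = L / D (liquid returned / distillate withdrawn)
L = 422 kmol/h, D = 136 kmol/h
R = 422 / 136 = 3.103

3.103


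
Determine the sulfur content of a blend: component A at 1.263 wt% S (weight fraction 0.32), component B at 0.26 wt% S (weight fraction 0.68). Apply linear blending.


Linear sulfur blending: S_blend = x1*S1 + x2*S2
Contribution 1: 0.32 * 1.263 = 0.40416 wt%
Contribution 2: 0.68 * 0.26 = 0.1768 wt%
S_blend = 0.40416 + 0.1768 = 0.58096

0.58096 wt%


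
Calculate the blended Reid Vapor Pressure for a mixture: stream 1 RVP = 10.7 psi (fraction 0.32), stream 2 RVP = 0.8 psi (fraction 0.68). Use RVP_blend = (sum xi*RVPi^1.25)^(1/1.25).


Chevron index: RVP_blend = (sum xi*RVPi^1.25)^(1/1.25)
RVP^1.25 terms: 0.32 * 10.7^1.25 + 0.68 * 0.8^1.25 = 6.70718
RVP_blend = 6.70718^(1/1.25) = 4.584

4.584 psi


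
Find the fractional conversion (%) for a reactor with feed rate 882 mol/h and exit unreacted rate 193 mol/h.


X = (F_in - F_out) / F_in * 100
Moles reacted = 882 - 193 = 689
X = 689 / 882 * 100
= 0.7812 * 100
= 78.12 %

78.12 %


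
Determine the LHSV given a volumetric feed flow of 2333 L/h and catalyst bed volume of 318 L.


LHSV = volumetric feed rate / catalyst volume
= 2333 L/h / 318 L
= 7.336 h^-1

7.336 h^-1


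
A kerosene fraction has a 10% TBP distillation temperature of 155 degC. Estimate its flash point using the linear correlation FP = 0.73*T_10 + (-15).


FP = 0.73 * 155 + (-15) = 98.15

98.15 degC


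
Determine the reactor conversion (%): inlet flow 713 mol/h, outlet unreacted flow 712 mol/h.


X = (F_in - F_out) / F_in * 100
Moles reacted = 713 - 712 = 1
X = 1 / 713 * 100
= 0.001403 * 100
= 0.1403 %

0.1403 %


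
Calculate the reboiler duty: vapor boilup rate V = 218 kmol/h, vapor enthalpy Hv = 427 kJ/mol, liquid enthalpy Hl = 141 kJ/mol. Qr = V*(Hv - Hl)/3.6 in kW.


Qr = 218 * (427 - 141) / 3.6 = 218 * 286 / 3.6 = 17320

17320 kW


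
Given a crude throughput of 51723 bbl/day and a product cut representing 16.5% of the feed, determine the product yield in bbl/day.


Crude throughput = 51723 bbl/day
Fraction yield = 16.5%
yield = throughput * fraction / 100
yield = 51723 * 16.5 / 100 = 8534.295

8534.295 bbl/day


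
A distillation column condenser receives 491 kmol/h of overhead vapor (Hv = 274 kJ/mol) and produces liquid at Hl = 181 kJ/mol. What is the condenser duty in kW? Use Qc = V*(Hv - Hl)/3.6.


Qc = 491 * (274 - 181) / 3.6 = 491 * 93 / 3.6 = 12680

12680 kW


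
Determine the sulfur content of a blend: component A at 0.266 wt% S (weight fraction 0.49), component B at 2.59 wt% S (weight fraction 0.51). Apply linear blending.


Linear sulfur blending: S_blend = x1*S1 + x2*S2
Contribution 1: 0.49 * 0.266 = 0.13034 wt%
Contribution 2: 0.51 * 2.59 = 1.3209 wt%
S_blend = 0.13034 + 1.3209 = 1.45124

1.45124 wt%


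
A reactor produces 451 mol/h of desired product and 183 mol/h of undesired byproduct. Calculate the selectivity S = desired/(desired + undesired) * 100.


Selectivity = desired / (desired + undesired) * 100
Total products = 451 + 183 = 634 mol/h
S = 451 / 634 * 100
= 0.7114 * 100
= 71.14 %

71.14 %
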